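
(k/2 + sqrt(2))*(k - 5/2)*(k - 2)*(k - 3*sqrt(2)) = k^4/2 - 9*k^3/4 - sqrt(2)*k^3/2 - 7*k^2/2 + 9*sqrt(2)*k^2/4 - 5*sqrt(2)*k/2 + 27*k - 30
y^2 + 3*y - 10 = (y - 2)*(y + 5)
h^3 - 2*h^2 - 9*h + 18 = (h - 3)*(h - 2)*(h + 3)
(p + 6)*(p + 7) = p^2 + 13*p + 42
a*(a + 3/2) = a^2 + 3*a/2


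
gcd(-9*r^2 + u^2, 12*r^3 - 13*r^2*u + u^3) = 3*r - u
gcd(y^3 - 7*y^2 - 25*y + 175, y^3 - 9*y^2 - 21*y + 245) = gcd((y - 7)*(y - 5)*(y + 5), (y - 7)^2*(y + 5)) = y^2 - 2*y - 35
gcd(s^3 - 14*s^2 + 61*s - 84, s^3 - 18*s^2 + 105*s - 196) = s^2 - 11*s + 28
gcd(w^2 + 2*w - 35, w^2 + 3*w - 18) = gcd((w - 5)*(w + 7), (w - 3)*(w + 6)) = 1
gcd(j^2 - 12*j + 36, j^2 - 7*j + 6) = j - 6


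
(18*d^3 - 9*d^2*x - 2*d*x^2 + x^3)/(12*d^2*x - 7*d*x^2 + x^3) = (-6*d^2 + d*x + x^2)/(x*(-4*d + x))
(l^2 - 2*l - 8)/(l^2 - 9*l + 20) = (l + 2)/(l - 5)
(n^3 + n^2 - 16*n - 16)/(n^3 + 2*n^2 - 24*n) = (n^2 + 5*n + 4)/(n*(n + 6))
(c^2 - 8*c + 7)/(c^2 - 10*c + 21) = (c - 1)/(c - 3)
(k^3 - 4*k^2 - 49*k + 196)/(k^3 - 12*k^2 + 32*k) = (k^2 - 49)/(k*(k - 8))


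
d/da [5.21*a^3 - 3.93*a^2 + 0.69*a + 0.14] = 15.63*a^2 - 7.86*a + 0.69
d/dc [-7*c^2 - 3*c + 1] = -14*c - 3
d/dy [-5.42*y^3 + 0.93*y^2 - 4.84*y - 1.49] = -16.26*y^2 + 1.86*y - 4.84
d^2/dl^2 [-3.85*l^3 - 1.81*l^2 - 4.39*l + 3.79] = -23.1*l - 3.62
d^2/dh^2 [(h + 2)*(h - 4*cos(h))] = 2*(2*h + 4)*cos(h) + 8*sin(h) + 2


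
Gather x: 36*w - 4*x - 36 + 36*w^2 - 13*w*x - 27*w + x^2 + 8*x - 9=36*w^2 + 9*w + x^2 + x*(4 - 13*w) - 45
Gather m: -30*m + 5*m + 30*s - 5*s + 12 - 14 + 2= -25*m + 25*s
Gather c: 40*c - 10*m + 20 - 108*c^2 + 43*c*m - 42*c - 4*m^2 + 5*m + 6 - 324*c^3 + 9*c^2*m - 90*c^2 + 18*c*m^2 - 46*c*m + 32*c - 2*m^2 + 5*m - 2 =-324*c^3 + c^2*(9*m - 198) + c*(18*m^2 - 3*m + 30) - 6*m^2 + 24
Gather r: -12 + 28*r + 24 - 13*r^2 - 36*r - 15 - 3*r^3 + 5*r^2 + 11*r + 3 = -3*r^3 - 8*r^2 + 3*r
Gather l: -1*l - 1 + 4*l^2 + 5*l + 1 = 4*l^2 + 4*l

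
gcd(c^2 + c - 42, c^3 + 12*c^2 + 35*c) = c + 7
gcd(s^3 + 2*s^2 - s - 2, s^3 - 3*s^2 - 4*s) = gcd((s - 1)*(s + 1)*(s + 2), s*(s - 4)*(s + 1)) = s + 1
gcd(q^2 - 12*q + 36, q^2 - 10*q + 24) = q - 6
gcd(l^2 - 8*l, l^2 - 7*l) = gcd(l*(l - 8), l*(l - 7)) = l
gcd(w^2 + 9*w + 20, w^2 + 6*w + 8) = w + 4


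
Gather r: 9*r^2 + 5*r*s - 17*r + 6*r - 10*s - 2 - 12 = 9*r^2 + r*(5*s - 11) - 10*s - 14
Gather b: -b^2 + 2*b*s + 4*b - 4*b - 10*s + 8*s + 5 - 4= -b^2 + 2*b*s - 2*s + 1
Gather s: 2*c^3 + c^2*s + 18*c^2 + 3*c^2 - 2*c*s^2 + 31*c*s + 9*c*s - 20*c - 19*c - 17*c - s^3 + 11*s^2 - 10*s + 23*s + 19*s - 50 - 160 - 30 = 2*c^3 + 21*c^2 - 56*c - s^3 + s^2*(11 - 2*c) + s*(c^2 + 40*c + 32) - 240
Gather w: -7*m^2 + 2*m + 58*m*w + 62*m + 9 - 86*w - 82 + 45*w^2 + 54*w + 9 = -7*m^2 + 64*m + 45*w^2 + w*(58*m - 32) - 64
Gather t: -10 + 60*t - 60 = 60*t - 70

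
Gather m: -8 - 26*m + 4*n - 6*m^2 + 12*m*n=-6*m^2 + m*(12*n - 26) + 4*n - 8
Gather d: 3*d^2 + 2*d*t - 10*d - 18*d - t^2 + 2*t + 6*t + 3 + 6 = 3*d^2 + d*(2*t - 28) - t^2 + 8*t + 9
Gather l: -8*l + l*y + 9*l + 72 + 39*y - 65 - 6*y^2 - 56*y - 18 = l*(y + 1) - 6*y^2 - 17*y - 11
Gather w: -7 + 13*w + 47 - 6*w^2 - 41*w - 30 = -6*w^2 - 28*w + 10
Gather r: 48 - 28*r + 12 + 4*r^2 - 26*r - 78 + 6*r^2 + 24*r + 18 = 10*r^2 - 30*r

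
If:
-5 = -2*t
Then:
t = 5/2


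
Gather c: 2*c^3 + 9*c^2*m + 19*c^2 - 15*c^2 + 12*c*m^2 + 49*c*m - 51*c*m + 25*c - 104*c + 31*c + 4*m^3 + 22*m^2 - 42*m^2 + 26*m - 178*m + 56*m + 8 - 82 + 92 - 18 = 2*c^3 + c^2*(9*m + 4) + c*(12*m^2 - 2*m - 48) + 4*m^3 - 20*m^2 - 96*m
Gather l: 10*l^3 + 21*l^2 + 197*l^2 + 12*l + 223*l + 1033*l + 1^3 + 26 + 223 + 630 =10*l^3 + 218*l^2 + 1268*l + 880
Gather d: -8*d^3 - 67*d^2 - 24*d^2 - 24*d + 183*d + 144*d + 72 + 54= -8*d^3 - 91*d^2 + 303*d + 126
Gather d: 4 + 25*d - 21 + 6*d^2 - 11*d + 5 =6*d^2 + 14*d - 12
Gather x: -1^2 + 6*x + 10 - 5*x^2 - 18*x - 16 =-5*x^2 - 12*x - 7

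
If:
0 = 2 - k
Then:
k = 2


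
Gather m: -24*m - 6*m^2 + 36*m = -6*m^2 + 12*m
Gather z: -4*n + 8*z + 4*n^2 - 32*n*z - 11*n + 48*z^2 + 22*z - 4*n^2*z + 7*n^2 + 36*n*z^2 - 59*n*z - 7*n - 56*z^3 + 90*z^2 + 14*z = 11*n^2 - 22*n - 56*z^3 + z^2*(36*n + 138) + z*(-4*n^2 - 91*n + 44)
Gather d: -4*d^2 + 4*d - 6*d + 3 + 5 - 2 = -4*d^2 - 2*d + 6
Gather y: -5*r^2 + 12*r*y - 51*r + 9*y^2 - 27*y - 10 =-5*r^2 - 51*r + 9*y^2 + y*(12*r - 27) - 10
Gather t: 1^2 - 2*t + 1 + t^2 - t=t^2 - 3*t + 2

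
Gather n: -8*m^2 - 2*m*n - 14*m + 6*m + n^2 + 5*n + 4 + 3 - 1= -8*m^2 - 8*m + n^2 + n*(5 - 2*m) + 6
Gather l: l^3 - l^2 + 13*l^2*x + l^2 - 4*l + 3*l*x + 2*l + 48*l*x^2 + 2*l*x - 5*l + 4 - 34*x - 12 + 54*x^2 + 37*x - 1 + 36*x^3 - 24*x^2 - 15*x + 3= l^3 + 13*l^2*x + l*(48*x^2 + 5*x - 7) + 36*x^3 + 30*x^2 - 12*x - 6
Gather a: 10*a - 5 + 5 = 10*a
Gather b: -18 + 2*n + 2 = 2*n - 16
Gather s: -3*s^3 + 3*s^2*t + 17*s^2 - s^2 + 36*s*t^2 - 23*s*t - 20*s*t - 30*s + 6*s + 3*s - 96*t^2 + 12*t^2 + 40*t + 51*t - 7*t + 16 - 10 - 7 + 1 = -3*s^3 + s^2*(3*t + 16) + s*(36*t^2 - 43*t - 21) - 84*t^2 + 84*t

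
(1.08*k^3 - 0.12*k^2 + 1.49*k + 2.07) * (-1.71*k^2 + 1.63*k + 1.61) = -1.8468*k^5 + 1.9656*k^4 - 1.0047*k^3 - 1.3042*k^2 + 5.773*k + 3.3327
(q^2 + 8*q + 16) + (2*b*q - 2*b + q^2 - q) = 2*b*q - 2*b + 2*q^2 + 7*q + 16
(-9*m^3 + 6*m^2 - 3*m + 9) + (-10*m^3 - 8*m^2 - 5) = -19*m^3 - 2*m^2 - 3*m + 4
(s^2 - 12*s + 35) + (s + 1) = s^2 - 11*s + 36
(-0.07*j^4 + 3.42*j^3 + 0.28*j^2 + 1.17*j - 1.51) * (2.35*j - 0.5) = -0.1645*j^5 + 8.072*j^4 - 1.052*j^3 + 2.6095*j^2 - 4.1335*j + 0.755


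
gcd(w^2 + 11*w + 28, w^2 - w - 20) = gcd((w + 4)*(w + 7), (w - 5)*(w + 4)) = w + 4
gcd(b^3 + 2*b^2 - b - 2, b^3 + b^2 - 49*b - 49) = b + 1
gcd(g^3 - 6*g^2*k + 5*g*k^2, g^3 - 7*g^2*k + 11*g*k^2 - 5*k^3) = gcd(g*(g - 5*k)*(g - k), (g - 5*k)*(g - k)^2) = g^2 - 6*g*k + 5*k^2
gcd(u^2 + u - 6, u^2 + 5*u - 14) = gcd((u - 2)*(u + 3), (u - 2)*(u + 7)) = u - 2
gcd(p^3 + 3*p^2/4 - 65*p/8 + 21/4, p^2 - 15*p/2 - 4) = 1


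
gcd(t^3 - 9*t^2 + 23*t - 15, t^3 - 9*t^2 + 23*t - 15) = t^3 - 9*t^2 + 23*t - 15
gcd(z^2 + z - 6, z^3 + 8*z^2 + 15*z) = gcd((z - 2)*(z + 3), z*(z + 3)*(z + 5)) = z + 3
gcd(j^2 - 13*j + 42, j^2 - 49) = j - 7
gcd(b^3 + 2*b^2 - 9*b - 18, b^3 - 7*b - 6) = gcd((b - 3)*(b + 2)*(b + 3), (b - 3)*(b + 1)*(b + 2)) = b^2 - b - 6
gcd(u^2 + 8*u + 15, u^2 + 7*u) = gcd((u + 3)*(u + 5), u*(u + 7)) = 1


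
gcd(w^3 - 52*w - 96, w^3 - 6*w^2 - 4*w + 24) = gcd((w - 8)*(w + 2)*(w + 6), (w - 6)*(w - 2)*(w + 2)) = w + 2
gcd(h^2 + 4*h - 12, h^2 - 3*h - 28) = 1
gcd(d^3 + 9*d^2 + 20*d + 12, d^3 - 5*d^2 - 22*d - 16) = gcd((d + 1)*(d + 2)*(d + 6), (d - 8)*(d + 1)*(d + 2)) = d^2 + 3*d + 2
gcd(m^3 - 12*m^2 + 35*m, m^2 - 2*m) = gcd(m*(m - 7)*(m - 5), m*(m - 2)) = m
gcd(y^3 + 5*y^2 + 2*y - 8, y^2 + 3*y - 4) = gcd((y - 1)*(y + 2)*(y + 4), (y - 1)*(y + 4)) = y^2 + 3*y - 4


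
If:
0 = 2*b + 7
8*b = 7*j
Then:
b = -7/2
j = -4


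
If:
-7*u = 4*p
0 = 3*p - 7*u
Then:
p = 0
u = 0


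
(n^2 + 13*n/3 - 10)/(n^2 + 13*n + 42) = (n - 5/3)/(n + 7)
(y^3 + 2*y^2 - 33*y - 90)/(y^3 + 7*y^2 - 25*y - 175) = (y^2 - 3*y - 18)/(y^2 + 2*y - 35)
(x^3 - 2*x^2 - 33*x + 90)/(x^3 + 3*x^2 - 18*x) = (x - 5)/x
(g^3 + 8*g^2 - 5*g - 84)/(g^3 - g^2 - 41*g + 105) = (g + 4)/(g - 5)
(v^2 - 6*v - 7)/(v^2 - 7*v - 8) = (v - 7)/(v - 8)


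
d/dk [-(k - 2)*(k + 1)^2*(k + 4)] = -4*k^3 - 12*k^2 + 6*k + 14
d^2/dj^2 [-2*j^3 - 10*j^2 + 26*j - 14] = -12*j - 20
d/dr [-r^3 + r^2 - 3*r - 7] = -3*r^2 + 2*r - 3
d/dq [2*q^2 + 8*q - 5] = 4*q + 8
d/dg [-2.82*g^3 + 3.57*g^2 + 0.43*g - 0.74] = -8.46*g^2 + 7.14*g + 0.43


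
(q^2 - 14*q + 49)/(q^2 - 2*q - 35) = (q - 7)/(q + 5)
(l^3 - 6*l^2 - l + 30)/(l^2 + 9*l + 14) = (l^2 - 8*l + 15)/(l + 7)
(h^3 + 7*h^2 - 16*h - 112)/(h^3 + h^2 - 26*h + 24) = (h^2 + 11*h + 28)/(h^2 + 5*h - 6)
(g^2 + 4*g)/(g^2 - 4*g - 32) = g/(g - 8)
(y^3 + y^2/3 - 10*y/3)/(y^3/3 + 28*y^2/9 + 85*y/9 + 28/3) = 3*y*(3*y^2 + y - 10)/(3*y^3 + 28*y^2 + 85*y + 84)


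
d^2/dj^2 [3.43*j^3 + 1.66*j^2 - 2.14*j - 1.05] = 20.58*j + 3.32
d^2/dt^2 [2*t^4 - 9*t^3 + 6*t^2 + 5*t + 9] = 24*t^2 - 54*t + 12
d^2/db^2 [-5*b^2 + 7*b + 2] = -10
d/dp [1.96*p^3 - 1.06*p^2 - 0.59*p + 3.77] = 5.88*p^2 - 2.12*p - 0.59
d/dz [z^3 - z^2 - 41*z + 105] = 3*z^2 - 2*z - 41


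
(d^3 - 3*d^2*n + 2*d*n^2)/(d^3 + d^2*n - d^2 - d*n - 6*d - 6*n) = d*(-d^2 + 3*d*n - 2*n^2)/(-d^3 - d^2*n + d^2 + d*n + 6*d + 6*n)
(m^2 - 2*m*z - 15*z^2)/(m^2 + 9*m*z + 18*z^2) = (m - 5*z)/(m + 6*z)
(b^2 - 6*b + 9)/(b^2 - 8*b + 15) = (b - 3)/(b - 5)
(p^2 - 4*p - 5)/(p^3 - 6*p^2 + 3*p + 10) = 1/(p - 2)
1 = 1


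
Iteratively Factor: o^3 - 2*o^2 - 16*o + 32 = (o - 4)*(o^2 + 2*o - 8) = (o - 4)*(o - 2)*(o + 4)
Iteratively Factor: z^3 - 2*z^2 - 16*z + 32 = (z + 4)*(z^2 - 6*z + 8) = (z - 4)*(z + 4)*(z - 2)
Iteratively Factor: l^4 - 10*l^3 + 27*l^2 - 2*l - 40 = (l - 5)*(l^3 - 5*l^2 + 2*l + 8) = (l - 5)*(l + 1)*(l^2 - 6*l + 8) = (l - 5)*(l - 4)*(l + 1)*(l - 2)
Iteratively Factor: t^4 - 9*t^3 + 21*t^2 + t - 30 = (t - 5)*(t^3 - 4*t^2 + t + 6) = (t - 5)*(t - 2)*(t^2 - 2*t - 3) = (t - 5)*(t - 3)*(t - 2)*(t + 1)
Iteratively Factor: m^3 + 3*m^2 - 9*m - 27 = (m - 3)*(m^2 + 6*m + 9) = (m - 3)*(m + 3)*(m + 3)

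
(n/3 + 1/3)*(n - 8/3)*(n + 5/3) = n^3/3 - 49*n/27 - 40/27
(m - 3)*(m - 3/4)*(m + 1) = m^3 - 11*m^2/4 - 3*m/2 + 9/4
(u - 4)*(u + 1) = u^2 - 3*u - 4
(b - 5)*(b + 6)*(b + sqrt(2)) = b^3 + b^2 + sqrt(2)*b^2 - 30*b + sqrt(2)*b - 30*sqrt(2)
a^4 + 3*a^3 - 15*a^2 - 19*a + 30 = (a - 3)*(a - 1)*(a + 2)*(a + 5)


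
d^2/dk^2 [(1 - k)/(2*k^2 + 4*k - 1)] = 4*(-8*(k - 1)*(k + 1)^2 + (3*k + 1)*(2*k^2 + 4*k - 1))/(2*k^2 + 4*k - 1)^3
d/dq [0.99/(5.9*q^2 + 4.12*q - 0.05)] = (-11.682*q - 4.0788)/(5.9*q^2 + 4.12*q - 0.05)^2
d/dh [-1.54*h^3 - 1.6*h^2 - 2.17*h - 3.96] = -4.62*h^2 - 3.2*h - 2.17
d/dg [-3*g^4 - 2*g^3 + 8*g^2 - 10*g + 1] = -12*g^3 - 6*g^2 + 16*g - 10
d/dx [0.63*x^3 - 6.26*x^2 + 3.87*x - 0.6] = 1.89*x^2 - 12.52*x + 3.87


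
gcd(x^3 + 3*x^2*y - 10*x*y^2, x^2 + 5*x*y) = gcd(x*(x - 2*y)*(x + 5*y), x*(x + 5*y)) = x^2 + 5*x*y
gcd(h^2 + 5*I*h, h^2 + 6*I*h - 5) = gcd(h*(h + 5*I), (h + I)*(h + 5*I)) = h + 5*I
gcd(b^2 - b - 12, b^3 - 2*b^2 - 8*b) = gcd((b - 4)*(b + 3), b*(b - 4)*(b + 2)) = b - 4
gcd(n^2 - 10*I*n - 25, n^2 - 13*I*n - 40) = n - 5*I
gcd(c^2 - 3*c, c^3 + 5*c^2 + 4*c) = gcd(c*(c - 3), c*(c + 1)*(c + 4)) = c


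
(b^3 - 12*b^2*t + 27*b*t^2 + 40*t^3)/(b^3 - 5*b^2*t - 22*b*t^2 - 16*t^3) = (b - 5*t)/(b + 2*t)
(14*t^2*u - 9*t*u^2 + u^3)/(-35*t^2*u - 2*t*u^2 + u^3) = (-2*t + u)/(5*t + u)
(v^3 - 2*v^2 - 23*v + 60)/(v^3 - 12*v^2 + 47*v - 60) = (v + 5)/(v - 5)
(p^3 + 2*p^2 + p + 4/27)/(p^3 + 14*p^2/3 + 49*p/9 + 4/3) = (p + 1/3)/(p + 3)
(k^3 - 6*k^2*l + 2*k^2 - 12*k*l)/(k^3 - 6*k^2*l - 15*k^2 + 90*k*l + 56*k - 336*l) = k*(k + 2)/(k^2 - 15*k + 56)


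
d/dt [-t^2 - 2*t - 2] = -2*t - 2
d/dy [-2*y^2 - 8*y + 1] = -4*y - 8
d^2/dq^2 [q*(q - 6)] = 2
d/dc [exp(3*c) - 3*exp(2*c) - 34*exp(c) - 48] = (3*exp(2*c) - 6*exp(c) - 34)*exp(c)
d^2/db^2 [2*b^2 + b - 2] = 4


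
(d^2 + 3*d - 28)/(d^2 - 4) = (d^2 + 3*d - 28)/(d^2 - 4)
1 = 1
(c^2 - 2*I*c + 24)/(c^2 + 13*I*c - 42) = (c^2 - 2*I*c + 24)/(c^2 + 13*I*c - 42)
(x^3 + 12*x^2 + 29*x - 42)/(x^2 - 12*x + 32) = (x^3 + 12*x^2 + 29*x - 42)/(x^2 - 12*x + 32)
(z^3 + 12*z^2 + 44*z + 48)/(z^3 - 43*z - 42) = (z^2 + 6*z + 8)/(z^2 - 6*z - 7)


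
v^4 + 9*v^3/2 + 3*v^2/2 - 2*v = v*(v - 1/2)*(v + 1)*(v + 4)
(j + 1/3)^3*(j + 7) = j^4 + 8*j^3 + 22*j^2/3 + 64*j/27 + 7/27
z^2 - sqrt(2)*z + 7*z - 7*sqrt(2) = (z + 7)*(z - sqrt(2))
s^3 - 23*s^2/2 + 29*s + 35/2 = (s - 7)*(s - 5)*(s + 1/2)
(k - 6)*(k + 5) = k^2 - k - 30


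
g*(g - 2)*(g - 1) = g^3 - 3*g^2 + 2*g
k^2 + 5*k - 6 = (k - 1)*(k + 6)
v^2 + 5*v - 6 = (v - 1)*(v + 6)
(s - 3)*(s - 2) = s^2 - 5*s + 6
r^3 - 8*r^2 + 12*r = r*(r - 6)*(r - 2)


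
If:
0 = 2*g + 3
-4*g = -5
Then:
No Solution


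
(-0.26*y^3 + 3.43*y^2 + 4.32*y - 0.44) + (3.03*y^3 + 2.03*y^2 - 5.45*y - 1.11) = 2.77*y^3 + 5.46*y^2 - 1.13*y - 1.55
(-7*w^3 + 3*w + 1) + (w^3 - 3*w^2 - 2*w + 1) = -6*w^3 - 3*w^2 + w + 2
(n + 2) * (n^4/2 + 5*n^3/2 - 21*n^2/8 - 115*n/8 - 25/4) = n^5/2 + 7*n^4/2 + 19*n^3/8 - 157*n^2/8 - 35*n - 25/2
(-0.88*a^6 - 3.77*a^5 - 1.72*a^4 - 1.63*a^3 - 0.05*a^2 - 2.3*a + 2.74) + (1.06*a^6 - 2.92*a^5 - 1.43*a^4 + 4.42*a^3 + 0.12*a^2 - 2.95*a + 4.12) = 0.18*a^6 - 6.69*a^5 - 3.15*a^4 + 2.79*a^3 + 0.07*a^2 - 5.25*a + 6.86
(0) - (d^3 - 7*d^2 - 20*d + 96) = -d^3 + 7*d^2 + 20*d - 96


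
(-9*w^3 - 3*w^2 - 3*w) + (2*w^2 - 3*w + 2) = -9*w^3 - w^2 - 6*w + 2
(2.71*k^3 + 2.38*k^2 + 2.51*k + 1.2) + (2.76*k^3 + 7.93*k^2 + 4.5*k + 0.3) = 5.47*k^3 + 10.31*k^2 + 7.01*k + 1.5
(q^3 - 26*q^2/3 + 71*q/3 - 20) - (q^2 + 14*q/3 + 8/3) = q^3 - 29*q^2/3 + 19*q - 68/3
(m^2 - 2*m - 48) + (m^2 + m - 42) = 2*m^2 - m - 90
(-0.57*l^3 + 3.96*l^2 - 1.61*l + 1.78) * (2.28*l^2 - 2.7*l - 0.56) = -1.2996*l^5 + 10.5678*l^4 - 14.0436*l^3 + 6.1878*l^2 - 3.9044*l - 0.9968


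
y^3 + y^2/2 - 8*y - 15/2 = (y - 3)*(y + 1)*(y + 5/2)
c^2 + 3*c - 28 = (c - 4)*(c + 7)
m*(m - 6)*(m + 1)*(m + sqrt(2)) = m^4 - 5*m^3 + sqrt(2)*m^3 - 5*sqrt(2)*m^2 - 6*m^2 - 6*sqrt(2)*m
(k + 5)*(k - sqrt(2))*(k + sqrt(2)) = k^3 + 5*k^2 - 2*k - 10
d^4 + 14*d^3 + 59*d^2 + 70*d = d*(d + 2)*(d + 5)*(d + 7)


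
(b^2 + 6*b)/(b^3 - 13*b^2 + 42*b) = (b + 6)/(b^2 - 13*b + 42)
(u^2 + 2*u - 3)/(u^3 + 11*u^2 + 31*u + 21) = (u - 1)/(u^2 + 8*u + 7)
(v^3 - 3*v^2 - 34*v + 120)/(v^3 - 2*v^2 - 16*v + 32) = (v^2 + v - 30)/(v^2 + 2*v - 8)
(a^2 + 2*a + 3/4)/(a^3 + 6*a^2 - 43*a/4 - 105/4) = (2*a + 1)/(2*a^2 + 9*a - 35)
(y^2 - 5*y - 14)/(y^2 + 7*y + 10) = (y - 7)/(y + 5)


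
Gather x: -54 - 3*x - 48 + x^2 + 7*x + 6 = x^2 + 4*x - 96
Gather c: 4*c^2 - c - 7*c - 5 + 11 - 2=4*c^2 - 8*c + 4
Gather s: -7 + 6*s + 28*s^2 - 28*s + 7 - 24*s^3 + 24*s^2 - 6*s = -24*s^3 + 52*s^2 - 28*s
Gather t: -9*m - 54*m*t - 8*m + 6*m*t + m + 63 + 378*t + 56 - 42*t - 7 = -16*m + t*(336 - 48*m) + 112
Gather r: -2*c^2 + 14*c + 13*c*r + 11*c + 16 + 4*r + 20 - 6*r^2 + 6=-2*c^2 + 25*c - 6*r^2 + r*(13*c + 4) + 42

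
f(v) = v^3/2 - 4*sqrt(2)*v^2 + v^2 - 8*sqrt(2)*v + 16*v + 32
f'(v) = 3*v^2/2 - 8*sqrt(2)*v + 2*v - 8*sqrt(2) + 16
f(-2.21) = -6.50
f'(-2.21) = 32.60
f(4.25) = 6.19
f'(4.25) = -7.80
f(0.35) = 33.09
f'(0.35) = 1.61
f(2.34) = 23.87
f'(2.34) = -8.89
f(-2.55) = -18.52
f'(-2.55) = 38.19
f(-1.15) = 19.69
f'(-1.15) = 17.38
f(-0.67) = 26.62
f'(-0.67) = 11.60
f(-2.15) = -4.57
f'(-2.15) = 31.64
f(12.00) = 281.65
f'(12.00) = 108.92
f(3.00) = 17.65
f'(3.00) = -9.75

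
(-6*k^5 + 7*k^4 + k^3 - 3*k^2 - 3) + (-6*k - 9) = -6*k^5 + 7*k^4 + k^3 - 3*k^2 - 6*k - 12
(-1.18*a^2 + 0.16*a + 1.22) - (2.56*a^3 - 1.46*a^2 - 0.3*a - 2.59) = -2.56*a^3 + 0.28*a^2 + 0.46*a + 3.81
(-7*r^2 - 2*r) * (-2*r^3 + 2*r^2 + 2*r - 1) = 14*r^5 - 10*r^4 - 18*r^3 + 3*r^2 + 2*r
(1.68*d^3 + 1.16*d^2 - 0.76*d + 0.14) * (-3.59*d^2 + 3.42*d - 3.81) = -6.0312*d^5 + 1.5812*d^4 + 0.294799999999999*d^3 - 7.5214*d^2 + 3.3744*d - 0.5334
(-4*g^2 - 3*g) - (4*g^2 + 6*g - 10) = -8*g^2 - 9*g + 10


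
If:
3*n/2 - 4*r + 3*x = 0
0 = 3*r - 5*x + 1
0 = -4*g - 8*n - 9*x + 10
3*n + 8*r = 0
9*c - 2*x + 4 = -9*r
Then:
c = -15/31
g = 151/62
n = -8/31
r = 3/31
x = 8/31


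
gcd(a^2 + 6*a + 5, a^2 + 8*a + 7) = a + 1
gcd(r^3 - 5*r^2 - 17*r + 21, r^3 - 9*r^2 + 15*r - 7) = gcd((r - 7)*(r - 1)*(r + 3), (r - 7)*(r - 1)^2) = r^2 - 8*r + 7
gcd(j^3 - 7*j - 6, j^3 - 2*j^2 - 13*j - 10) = j^2 + 3*j + 2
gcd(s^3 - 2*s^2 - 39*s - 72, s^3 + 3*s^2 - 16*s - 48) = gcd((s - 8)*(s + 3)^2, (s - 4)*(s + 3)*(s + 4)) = s + 3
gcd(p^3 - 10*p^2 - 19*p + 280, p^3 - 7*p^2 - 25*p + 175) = p^2 - 2*p - 35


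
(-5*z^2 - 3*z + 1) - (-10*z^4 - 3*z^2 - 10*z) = 10*z^4 - 2*z^2 + 7*z + 1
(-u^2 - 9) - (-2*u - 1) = -u^2 + 2*u - 8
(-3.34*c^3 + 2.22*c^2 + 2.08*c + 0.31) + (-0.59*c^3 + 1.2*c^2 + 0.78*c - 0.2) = -3.93*c^3 + 3.42*c^2 + 2.86*c + 0.11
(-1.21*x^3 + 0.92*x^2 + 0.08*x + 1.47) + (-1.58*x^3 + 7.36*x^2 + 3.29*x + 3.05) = -2.79*x^3 + 8.28*x^2 + 3.37*x + 4.52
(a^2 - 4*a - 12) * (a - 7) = a^3 - 11*a^2 + 16*a + 84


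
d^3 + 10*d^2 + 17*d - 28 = (d - 1)*(d + 4)*(d + 7)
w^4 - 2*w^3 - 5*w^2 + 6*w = w*(w - 3)*(w - 1)*(w + 2)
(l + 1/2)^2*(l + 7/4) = l^3 + 11*l^2/4 + 2*l + 7/16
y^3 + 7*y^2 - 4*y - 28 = (y - 2)*(y + 2)*(y + 7)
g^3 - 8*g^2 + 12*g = g*(g - 6)*(g - 2)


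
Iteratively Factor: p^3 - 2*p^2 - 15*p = (p - 5)*(p^2 + 3*p) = (p - 5)*(p + 3)*(p)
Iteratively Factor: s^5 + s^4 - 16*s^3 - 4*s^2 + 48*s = (s + 2)*(s^4 - s^3 - 14*s^2 + 24*s) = (s + 2)*(s + 4)*(s^3 - 5*s^2 + 6*s) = (s - 3)*(s + 2)*(s + 4)*(s^2 - 2*s) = (s - 3)*(s - 2)*(s + 2)*(s + 4)*(s)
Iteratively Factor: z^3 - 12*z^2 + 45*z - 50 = (z - 5)*(z^2 - 7*z + 10) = (z - 5)*(z - 2)*(z - 5)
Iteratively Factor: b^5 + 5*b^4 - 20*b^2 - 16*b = (b + 1)*(b^4 + 4*b^3 - 4*b^2 - 16*b) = b*(b + 1)*(b^3 + 4*b^2 - 4*b - 16) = b*(b + 1)*(b + 4)*(b^2 - 4) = b*(b - 2)*(b + 1)*(b + 4)*(b + 2)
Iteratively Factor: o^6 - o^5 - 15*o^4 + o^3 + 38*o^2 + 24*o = (o + 1)*(o^5 - 2*o^4 - 13*o^3 + 14*o^2 + 24*o) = (o + 1)^2*(o^4 - 3*o^3 - 10*o^2 + 24*o) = o*(o + 1)^2*(o^3 - 3*o^2 - 10*o + 24) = o*(o + 1)^2*(o + 3)*(o^2 - 6*o + 8) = o*(o - 4)*(o + 1)^2*(o + 3)*(o - 2)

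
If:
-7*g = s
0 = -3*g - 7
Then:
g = -7/3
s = 49/3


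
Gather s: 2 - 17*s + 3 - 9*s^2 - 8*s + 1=-9*s^2 - 25*s + 6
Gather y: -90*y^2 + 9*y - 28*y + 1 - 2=-90*y^2 - 19*y - 1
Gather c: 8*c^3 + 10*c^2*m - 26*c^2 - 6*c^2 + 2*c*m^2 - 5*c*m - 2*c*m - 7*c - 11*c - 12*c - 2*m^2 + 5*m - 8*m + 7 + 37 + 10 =8*c^3 + c^2*(10*m - 32) + c*(2*m^2 - 7*m - 30) - 2*m^2 - 3*m + 54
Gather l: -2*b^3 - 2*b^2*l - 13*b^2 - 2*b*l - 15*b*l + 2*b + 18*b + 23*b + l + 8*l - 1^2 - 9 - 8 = -2*b^3 - 13*b^2 + 43*b + l*(-2*b^2 - 17*b + 9) - 18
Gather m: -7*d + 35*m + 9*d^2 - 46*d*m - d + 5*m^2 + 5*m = 9*d^2 - 8*d + 5*m^2 + m*(40 - 46*d)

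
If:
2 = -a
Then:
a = -2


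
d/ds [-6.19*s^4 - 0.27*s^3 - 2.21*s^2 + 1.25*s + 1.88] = -24.76*s^3 - 0.81*s^2 - 4.42*s + 1.25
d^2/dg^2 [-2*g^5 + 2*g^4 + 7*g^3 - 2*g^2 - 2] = -40*g^3 + 24*g^2 + 42*g - 4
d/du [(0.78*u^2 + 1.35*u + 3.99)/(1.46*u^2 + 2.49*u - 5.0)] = (-0.0287999999999995*u^2 - 19.4508*u - 16.6851)/(2.1316*u^4 + 7.2708*u^3 - 8.3999*u^2 - 24.9*u + 25.0)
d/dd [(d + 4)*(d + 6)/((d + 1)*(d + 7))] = 2*(-d^2 - 17*d - 61)/(d^4 + 16*d^3 + 78*d^2 + 112*d + 49)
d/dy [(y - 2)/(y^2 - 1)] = (y^2 - 2*y*(y - 2) - 1)/(y^2 - 1)^2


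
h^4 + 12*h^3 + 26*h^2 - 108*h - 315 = (h - 3)*(h + 3)*(h + 5)*(h + 7)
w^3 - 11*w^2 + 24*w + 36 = (w - 6)^2*(w + 1)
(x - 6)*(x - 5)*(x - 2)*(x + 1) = x^4 - 12*x^3 + 39*x^2 - 8*x - 60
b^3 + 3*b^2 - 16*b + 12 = (b - 2)*(b - 1)*(b + 6)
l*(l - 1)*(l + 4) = l^3 + 3*l^2 - 4*l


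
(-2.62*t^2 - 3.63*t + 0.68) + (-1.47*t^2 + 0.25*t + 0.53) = -4.09*t^2 - 3.38*t + 1.21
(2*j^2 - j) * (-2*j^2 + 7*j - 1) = -4*j^4 + 16*j^3 - 9*j^2 + j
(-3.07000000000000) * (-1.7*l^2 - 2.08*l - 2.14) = 5.219*l^2 + 6.3856*l + 6.5698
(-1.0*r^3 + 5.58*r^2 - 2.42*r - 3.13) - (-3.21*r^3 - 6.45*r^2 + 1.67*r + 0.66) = 2.21*r^3 + 12.03*r^2 - 4.09*r - 3.79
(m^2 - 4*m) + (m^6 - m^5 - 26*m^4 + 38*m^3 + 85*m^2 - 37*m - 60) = m^6 - m^5 - 26*m^4 + 38*m^3 + 86*m^2 - 41*m - 60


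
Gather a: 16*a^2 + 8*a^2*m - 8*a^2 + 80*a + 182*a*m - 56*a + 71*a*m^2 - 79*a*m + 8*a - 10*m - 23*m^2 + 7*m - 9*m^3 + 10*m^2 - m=a^2*(8*m + 8) + a*(71*m^2 + 103*m + 32) - 9*m^3 - 13*m^2 - 4*m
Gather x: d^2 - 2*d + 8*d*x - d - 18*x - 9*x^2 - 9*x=d^2 - 3*d - 9*x^2 + x*(8*d - 27)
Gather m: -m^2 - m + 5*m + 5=-m^2 + 4*m + 5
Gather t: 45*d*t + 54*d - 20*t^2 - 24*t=54*d - 20*t^2 + t*(45*d - 24)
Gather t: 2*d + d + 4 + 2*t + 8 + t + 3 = 3*d + 3*t + 15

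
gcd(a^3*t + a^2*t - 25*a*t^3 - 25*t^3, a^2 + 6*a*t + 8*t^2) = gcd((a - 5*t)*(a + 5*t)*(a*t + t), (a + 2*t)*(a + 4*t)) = 1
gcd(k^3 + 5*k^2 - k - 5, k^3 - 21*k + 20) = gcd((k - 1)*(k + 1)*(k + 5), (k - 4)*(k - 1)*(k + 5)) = k^2 + 4*k - 5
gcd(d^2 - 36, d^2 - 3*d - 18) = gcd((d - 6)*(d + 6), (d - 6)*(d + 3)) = d - 6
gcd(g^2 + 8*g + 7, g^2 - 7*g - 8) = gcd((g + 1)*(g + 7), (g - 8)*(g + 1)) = g + 1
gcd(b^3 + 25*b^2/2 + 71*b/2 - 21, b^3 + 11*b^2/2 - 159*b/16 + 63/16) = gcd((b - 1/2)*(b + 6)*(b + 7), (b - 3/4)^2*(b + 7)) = b + 7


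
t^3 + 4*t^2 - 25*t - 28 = (t - 4)*(t + 1)*(t + 7)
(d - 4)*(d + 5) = d^2 + d - 20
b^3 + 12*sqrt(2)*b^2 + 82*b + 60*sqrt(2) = (b + sqrt(2))*(b + 5*sqrt(2))*(b + 6*sqrt(2))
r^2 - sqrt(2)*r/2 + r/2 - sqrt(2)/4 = (r + 1/2)*(r - sqrt(2)/2)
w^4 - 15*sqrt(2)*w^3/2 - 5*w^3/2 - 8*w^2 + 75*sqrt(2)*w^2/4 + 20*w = w*(w - 5/2)*(w - 8*sqrt(2))*(w + sqrt(2)/2)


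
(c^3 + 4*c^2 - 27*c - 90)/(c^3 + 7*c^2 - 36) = (c - 5)/(c - 2)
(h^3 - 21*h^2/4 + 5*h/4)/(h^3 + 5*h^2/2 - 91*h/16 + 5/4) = 4*h*(h - 5)/(4*h^2 + 11*h - 20)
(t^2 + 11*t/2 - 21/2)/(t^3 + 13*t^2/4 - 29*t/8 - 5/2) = 4*(2*t^2 + 11*t - 21)/(8*t^3 + 26*t^2 - 29*t - 20)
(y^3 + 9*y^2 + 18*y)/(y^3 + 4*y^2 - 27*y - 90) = y/(y - 5)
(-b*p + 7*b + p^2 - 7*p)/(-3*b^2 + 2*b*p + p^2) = (p - 7)/(3*b + p)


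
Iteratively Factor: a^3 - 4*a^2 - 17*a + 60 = (a - 3)*(a^2 - a - 20) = (a - 5)*(a - 3)*(a + 4)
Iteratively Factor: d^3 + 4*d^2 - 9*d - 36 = (d - 3)*(d^2 + 7*d + 12) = (d - 3)*(d + 3)*(d + 4)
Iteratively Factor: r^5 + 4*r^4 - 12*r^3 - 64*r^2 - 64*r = (r - 4)*(r^4 + 8*r^3 + 20*r^2 + 16*r) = (r - 4)*(r + 2)*(r^3 + 6*r^2 + 8*r) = (r - 4)*(r + 2)*(r + 4)*(r^2 + 2*r) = r*(r - 4)*(r + 2)*(r + 4)*(r + 2)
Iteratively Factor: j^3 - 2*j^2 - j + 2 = (j - 2)*(j^2 - 1) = (j - 2)*(j + 1)*(j - 1)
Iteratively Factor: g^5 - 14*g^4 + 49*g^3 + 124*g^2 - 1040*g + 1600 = (g - 4)*(g^4 - 10*g^3 + 9*g^2 + 160*g - 400) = (g - 4)*(g + 4)*(g^3 - 14*g^2 + 65*g - 100) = (g - 5)*(g - 4)*(g + 4)*(g^2 - 9*g + 20) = (g - 5)*(g - 4)^2*(g + 4)*(g - 5)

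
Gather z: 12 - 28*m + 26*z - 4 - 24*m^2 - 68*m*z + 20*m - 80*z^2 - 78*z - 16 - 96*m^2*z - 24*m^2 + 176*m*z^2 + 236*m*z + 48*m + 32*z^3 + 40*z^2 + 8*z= -48*m^2 + 40*m + 32*z^3 + z^2*(176*m - 40) + z*(-96*m^2 + 168*m - 44) - 8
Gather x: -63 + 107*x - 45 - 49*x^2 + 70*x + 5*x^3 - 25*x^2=5*x^3 - 74*x^2 + 177*x - 108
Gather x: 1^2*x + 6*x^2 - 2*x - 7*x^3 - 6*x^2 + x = -7*x^3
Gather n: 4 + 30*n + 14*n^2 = 14*n^2 + 30*n + 4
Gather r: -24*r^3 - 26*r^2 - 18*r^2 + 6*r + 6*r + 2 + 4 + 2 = -24*r^3 - 44*r^2 + 12*r + 8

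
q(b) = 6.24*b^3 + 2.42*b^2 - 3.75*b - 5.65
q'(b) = 18.72*b^2 + 4.84*b - 3.75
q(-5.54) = -971.60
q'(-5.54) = 543.98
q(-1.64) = -20.52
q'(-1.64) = 38.66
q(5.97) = 1385.94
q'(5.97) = 692.34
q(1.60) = 20.10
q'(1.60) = 51.92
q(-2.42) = -70.84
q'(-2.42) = 94.17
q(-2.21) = -52.90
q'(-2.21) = 76.98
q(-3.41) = -212.15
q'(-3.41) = 197.42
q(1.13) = 2.21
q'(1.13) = 25.62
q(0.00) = -5.65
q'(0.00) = -3.75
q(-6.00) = -1243.87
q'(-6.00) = 641.13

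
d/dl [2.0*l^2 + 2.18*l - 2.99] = 4.0*l + 2.18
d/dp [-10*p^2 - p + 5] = -20*p - 1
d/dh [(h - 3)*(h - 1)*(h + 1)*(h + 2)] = 4*h^3 - 3*h^2 - 14*h + 1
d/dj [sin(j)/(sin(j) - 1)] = -cos(j)/(sin(j) - 1)^2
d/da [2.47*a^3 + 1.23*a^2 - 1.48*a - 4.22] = 7.41*a^2 + 2.46*a - 1.48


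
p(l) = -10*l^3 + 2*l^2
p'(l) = -30*l^2 + 4*l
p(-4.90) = 1224.51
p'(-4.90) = -739.90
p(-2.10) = 101.43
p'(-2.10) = -140.70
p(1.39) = -22.99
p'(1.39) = -52.40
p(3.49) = -400.73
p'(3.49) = -351.44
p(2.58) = -158.42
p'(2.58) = -189.37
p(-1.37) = 29.47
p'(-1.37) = -61.79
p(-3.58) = 484.46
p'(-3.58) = -398.81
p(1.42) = -24.60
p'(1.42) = -54.81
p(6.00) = -2088.00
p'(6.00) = -1056.00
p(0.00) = 0.00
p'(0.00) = 0.00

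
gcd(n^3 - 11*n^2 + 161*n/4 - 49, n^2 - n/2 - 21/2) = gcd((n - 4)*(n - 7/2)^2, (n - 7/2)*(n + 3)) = n - 7/2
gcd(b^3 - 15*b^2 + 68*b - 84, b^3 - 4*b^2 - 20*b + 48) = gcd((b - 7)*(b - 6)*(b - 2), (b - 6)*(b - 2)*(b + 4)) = b^2 - 8*b + 12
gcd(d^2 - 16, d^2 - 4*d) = d - 4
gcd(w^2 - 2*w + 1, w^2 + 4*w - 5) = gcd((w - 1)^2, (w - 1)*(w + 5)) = w - 1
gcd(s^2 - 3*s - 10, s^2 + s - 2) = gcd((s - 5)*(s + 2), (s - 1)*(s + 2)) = s + 2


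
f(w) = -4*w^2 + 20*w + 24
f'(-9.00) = 92.00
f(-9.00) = -480.00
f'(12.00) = -76.00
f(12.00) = -312.00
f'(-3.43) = 47.44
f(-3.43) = -91.66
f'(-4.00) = 52.00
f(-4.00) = -120.00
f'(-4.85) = 58.80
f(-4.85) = -167.09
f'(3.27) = -6.16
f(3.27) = 46.63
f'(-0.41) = 23.28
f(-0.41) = 15.13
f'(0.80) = 13.60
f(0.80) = 37.44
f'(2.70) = -1.60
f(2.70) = 48.84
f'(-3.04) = 44.32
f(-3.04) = -73.77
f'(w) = 20 - 8*w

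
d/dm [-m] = -1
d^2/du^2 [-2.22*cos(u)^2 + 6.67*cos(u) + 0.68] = -6.67*cos(u) + 4.44*cos(2*u)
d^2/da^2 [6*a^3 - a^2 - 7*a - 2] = 36*a - 2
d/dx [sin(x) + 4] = cos(x)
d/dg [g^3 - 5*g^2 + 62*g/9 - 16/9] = 3*g^2 - 10*g + 62/9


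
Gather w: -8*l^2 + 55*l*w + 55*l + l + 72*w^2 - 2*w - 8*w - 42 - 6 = -8*l^2 + 56*l + 72*w^2 + w*(55*l - 10) - 48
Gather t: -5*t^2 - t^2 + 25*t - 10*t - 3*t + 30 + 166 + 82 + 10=-6*t^2 + 12*t + 288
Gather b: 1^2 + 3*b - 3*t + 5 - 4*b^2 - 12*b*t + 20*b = -4*b^2 + b*(23 - 12*t) - 3*t + 6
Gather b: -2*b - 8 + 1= -2*b - 7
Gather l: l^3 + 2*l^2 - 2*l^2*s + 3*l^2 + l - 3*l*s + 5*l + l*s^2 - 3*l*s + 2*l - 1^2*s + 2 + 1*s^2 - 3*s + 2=l^3 + l^2*(5 - 2*s) + l*(s^2 - 6*s + 8) + s^2 - 4*s + 4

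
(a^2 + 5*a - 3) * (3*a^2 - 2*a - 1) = 3*a^4 + 13*a^3 - 20*a^2 + a + 3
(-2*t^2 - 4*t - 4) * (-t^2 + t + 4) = 2*t^4 + 2*t^3 - 8*t^2 - 20*t - 16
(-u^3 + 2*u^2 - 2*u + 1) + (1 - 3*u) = -u^3 + 2*u^2 - 5*u + 2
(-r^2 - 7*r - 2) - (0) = -r^2 - 7*r - 2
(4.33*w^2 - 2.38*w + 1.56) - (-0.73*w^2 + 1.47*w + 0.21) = 5.06*w^2 - 3.85*w + 1.35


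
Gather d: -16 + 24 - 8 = 0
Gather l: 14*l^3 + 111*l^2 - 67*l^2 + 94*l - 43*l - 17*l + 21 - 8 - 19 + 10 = 14*l^3 + 44*l^2 + 34*l + 4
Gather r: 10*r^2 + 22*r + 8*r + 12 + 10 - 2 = 10*r^2 + 30*r + 20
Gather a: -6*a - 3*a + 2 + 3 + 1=6 - 9*a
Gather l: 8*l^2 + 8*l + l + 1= 8*l^2 + 9*l + 1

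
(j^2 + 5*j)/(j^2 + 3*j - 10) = j/(j - 2)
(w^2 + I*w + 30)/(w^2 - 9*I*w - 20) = (w + 6*I)/(w - 4*I)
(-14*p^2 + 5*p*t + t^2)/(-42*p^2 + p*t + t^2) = (2*p - t)/(6*p - t)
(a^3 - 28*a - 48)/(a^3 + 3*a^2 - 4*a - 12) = (a^2 - 2*a - 24)/(a^2 + a - 6)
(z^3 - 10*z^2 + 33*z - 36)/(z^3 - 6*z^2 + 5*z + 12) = (z - 3)/(z + 1)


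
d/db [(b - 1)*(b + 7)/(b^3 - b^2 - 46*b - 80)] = ((b - 1)*(b + 7)*(-3*b^2 + 2*b + 46) - 2*(b + 3)*(-b^3 + b^2 + 46*b + 80))/(-b^3 + b^2 + 46*b + 80)^2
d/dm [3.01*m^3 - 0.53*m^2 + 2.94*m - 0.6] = 9.03*m^2 - 1.06*m + 2.94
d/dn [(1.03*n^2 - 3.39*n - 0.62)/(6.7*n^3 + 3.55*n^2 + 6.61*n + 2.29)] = (-6.901*n^4 + 45.426*n^3 + 31.3048*n^2 + 9.1194*n - 3.6649)/(44.89*n^6 + 47.57*n^5 + 101.1765*n^4 + 77.617*n^3 + 59.9511*n^2 + 30.2738*n + 5.2441)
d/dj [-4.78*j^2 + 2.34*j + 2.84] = 2.34 - 9.56*j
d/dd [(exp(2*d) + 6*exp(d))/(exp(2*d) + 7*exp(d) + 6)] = exp(d)/(exp(2*d) + 2*exp(d) + 1)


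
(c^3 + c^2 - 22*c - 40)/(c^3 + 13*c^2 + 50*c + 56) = (c - 5)/(c + 7)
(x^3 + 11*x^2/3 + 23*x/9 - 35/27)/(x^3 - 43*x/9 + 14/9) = (x + 5/3)/(x - 2)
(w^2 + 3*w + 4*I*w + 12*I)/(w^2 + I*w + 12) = (w + 3)/(w - 3*I)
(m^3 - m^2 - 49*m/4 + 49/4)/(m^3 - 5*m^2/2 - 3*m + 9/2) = (4*m^2 - 49)/(2*(2*m^2 - 3*m - 9))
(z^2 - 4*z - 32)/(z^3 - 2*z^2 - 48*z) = (z + 4)/(z*(z + 6))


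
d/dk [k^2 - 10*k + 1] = 2*k - 10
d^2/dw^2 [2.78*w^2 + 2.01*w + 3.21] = 5.56000000000000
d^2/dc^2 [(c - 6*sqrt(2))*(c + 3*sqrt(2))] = 2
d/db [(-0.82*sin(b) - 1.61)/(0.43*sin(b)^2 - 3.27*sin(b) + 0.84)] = (0.3526*sin(b)^2 + 1.3846*sin(b) - 5.9535)*cos(b)/(0.1849*sin(b)^4 - 2.8122*sin(b)^3 + 11.4153*sin(b)^2 - 5.4936*sin(b) + 0.7056)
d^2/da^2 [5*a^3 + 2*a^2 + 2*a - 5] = 30*a + 4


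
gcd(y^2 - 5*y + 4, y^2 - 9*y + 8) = y - 1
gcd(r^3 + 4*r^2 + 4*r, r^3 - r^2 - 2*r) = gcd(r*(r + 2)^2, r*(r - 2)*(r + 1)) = r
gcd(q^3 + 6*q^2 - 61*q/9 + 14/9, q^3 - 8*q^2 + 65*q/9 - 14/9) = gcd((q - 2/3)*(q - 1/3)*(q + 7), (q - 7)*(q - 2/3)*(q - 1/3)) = q^2 - q + 2/9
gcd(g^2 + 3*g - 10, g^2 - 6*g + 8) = g - 2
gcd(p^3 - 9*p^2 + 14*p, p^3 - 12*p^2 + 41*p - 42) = p^2 - 9*p + 14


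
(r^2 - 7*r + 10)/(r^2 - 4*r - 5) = (r - 2)/(r + 1)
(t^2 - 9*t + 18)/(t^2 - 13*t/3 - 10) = 3*(t - 3)/(3*t + 5)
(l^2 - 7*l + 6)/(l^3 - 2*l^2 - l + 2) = (l - 6)/(l^2 - l - 2)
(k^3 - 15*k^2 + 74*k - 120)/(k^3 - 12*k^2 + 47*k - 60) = (k - 6)/(k - 3)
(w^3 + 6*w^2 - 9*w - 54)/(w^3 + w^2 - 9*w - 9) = (w + 6)/(w + 1)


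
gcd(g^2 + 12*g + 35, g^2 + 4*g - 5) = g + 5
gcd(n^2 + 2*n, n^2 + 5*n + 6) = n + 2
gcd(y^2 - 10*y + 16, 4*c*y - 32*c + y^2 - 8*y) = y - 8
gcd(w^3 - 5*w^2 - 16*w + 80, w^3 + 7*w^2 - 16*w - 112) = w^2 - 16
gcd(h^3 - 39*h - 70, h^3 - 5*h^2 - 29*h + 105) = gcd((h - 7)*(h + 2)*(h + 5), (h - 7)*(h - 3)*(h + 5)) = h^2 - 2*h - 35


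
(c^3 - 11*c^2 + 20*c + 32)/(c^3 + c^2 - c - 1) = (c^2 - 12*c + 32)/(c^2 - 1)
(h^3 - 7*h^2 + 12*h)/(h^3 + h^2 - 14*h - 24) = h*(h - 3)/(h^2 + 5*h + 6)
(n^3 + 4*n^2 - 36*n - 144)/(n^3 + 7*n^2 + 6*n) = (n^2 - 2*n - 24)/(n*(n + 1))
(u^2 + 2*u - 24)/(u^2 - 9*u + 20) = (u + 6)/(u - 5)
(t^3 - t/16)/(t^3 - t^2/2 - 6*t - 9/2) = (16*t^3 - t)/(16*t^3 - 8*t^2 - 96*t - 72)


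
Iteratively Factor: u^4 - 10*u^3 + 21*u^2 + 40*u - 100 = (u - 5)*(u^3 - 5*u^2 - 4*u + 20) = (u - 5)*(u - 2)*(u^2 - 3*u - 10) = (u - 5)*(u - 2)*(u + 2)*(u - 5)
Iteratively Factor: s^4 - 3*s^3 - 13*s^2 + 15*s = (s)*(s^3 - 3*s^2 - 13*s + 15) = s*(s - 5)*(s^2 + 2*s - 3) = s*(s - 5)*(s - 1)*(s + 3)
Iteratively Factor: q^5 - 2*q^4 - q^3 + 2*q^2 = (q - 1)*(q^4 - q^3 - 2*q^2) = (q - 1)*(q + 1)*(q^3 - 2*q^2) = q*(q - 1)*(q + 1)*(q^2 - 2*q) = q^2*(q - 1)*(q + 1)*(q - 2)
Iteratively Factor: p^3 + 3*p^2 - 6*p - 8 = (p - 2)*(p^2 + 5*p + 4) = (p - 2)*(p + 4)*(p + 1)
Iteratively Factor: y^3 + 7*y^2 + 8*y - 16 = (y + 4)*(y^2 + 3*y - 4) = (y + 4)^2*(y - 1)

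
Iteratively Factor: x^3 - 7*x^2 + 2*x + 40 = (x - 4)*(x^2 - 3*x - 10) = (x - 4)*(x + 2)*(x - 5)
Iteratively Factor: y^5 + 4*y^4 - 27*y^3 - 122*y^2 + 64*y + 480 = (y + 4)*(y^4 - 27*y^2 - 14*y + 120) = (y + 3)*(y + 4)*(y^3 - 3*y^2 - 18*y + 40) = (y - 5)*(y + 3)*(y + 4)*(y^2 + 2*y - 8) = (y - 5)*(y - 2)*(y + 3)*(y + 4)*(y + 4)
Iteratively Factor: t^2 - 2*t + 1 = (t - 1)*(t - 1)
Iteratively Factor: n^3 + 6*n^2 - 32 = (n + 4)*(n^2 + 2*n - 8) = (n - 2)*(n + 4)*(n + 4)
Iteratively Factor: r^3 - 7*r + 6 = (r - 1)*(r^2 + r - 6) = (r - 2)*(r - 1)*(r + 3)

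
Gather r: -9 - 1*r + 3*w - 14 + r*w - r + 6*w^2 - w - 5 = r*(w - 2) + 6*w^2 + 2*w - 28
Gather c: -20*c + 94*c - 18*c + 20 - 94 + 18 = 56*c - 56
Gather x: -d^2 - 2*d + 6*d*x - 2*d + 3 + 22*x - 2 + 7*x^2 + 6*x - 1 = -d^2 - 4*d + 7*x^2 + x*(6*d + 28)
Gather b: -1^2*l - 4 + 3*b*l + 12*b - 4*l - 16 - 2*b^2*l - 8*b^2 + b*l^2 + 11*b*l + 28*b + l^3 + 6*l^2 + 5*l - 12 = b^2*(-2*l - 8) + b*(l^2 + 14*l + 40) + l^3 + 6*l^2 - 32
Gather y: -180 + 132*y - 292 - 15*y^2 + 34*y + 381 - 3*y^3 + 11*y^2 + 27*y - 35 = -3*y^3 - 4*y^2 + 193*y - 126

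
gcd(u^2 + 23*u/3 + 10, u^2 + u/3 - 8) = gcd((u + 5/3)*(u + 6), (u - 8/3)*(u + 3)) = 1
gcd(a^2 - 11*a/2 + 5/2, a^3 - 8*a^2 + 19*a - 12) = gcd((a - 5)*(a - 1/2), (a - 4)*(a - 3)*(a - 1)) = 1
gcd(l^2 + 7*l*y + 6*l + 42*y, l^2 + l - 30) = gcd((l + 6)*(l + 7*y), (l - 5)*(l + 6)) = l + 6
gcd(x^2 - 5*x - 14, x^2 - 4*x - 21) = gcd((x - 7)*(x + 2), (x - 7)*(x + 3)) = x - 7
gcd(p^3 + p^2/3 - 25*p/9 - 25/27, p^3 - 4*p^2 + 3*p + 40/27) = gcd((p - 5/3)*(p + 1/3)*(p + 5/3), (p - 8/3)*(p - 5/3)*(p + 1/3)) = p^2 - 4*p/3 - 5/9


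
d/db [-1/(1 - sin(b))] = -cos(b)/(sin(b) - 1)^2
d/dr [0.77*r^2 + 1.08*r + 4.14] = 1.54*r + 1.08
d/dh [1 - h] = -1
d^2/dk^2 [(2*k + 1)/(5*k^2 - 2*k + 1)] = 2*(4*(2*k + 1)*(5*k - 1)^2 - (30*k + 1)*(5*k^2 - 2*k + 1))/(5*k^2 - 2*k + 1)^3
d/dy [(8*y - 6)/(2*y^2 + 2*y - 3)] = 4*(-4*y^2 + 6*y - 3)/(4*y^4 + 8*y^3 - 8*y^2 - 12*y + 9)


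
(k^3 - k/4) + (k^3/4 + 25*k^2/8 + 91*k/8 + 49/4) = 5*k^3/4 + 25*k^2/8 + 89*k/8 + 49/4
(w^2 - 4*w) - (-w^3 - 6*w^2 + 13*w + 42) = w^3 + 7*w^2 - 17*w - 42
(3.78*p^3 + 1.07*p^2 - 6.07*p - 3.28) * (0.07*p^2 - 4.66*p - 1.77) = 0.2646*p^5 - 17.5399*p^4 - 12.1017*p^3 + 26.1627*p^2 + 26.0287*p + 5.8056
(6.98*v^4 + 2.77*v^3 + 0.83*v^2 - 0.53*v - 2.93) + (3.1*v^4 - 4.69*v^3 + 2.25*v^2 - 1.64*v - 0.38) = 10.08*v^4 - 1.92*v^3 + 3.08*v^2 - 2.17*v - 3.31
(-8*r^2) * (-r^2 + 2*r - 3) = 8*r^4 - 16*r^3 + 24*r^2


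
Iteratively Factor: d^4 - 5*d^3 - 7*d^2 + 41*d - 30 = (d + 3)*(d^3 - 8*d^2 + 17*d - 10) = (d - 1)*(d + 3)*(d^2 - 7*d + 10) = (d - 5)*(d - 1)*(d + 3)*(d - 2)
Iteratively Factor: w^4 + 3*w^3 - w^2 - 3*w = (w + 3)*(w^3 - w) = (w + 1)*(w + 3)*(w^2 - w) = w*(w + 1)*(w + 3)*(w - 1)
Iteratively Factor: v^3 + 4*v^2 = (v)*(v^2 + 4*v) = v^2*(v + 4)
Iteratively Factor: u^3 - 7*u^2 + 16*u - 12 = (u - 3)*(u^2 - 4*u + 4) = (u - 3)*(u - 2)*(u - 2)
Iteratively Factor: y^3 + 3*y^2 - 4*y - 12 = (y + 2)*(y^2 + y - 6) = (y + 2)*(y + 3)*(y - 2)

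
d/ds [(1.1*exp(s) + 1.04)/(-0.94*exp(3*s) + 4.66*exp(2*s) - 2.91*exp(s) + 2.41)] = (2.068*exp(3*s) - 2.1932*exp(2*s) - 9.6928*exp(s) + 5.6774)*exp(s)/(0.8836*exp(6*s) - 8.7608*exp(5*s) + 27.1864*exp(4*s) - 31.652*exp(3*s) + 30.9293*exp(2*s) - 14.0262*exp(s) + 5.8081)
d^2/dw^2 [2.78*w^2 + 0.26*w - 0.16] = 5.56000000000000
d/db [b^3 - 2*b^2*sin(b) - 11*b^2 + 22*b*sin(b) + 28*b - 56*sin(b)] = -2*b^2*cos(b) + 3*b^2 - 4*b*sin(b) + 22*b*cos(b) - 22*b + 22*sin(b) - 56*cos(b) + 28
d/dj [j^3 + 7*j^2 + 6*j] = 3*j^2 + 14*j + 6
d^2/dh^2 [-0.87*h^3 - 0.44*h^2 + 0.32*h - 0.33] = -5.22*h - 0.88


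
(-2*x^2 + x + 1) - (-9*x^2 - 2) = 7*x^2 + x + 3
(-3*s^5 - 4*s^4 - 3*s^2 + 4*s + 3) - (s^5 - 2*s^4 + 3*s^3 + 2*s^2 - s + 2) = -4*s^5 - 2*s^4 - 3*s^3 - 5*s^2 + 5*s + 1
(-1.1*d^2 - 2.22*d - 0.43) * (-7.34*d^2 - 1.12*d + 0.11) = 8.074*d^4 + 17.5268*d^3 + 5.5216*d^2 + 0.2374*d - 0.0473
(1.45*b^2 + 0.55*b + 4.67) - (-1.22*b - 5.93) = 1.45*b^2 + 1.77*b + 10.6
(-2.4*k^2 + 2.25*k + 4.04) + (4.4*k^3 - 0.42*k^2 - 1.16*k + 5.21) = 4.4*k^3 - 2.82*k^2 + 1.09*k + 9.25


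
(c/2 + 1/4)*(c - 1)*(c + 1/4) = c^3/2 - c^2/8 - 5*c/16 - 1/16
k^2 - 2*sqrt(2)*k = k*(k - 2*sqrt(2))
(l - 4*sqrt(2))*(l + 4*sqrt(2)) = l^2 - 32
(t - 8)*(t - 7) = t^2 - 15*t + 56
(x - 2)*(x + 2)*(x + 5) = x^3 + 5*x^2 - 4*x - 20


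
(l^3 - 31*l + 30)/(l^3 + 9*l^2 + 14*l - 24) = (l - 5)/(l + 4)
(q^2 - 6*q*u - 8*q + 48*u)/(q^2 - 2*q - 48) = (q - 6*u)/(q + 6)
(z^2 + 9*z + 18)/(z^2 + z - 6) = (z + 6)/(z - 2)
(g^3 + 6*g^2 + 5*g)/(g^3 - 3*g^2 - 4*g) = (g + 5)/(g - 4)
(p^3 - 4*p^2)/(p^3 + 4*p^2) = (p - 4)/(p + 4)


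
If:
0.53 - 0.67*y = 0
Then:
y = 0.79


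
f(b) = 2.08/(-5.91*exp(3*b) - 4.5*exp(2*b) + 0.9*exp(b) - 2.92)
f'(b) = 2.08*(17.73*exp(3*b) + 9.0*exp(2*b) - 0.9*exp(b))/(-5.91*exp(3*b) - 4.5*exp(2*b) + 0.9*exp(b) - 2.92)^2 = (36.8784*exp(2*b) + 18.72*exp(b) - 1.872)*exp(b)/(5.91*exp(3*b) + 4.5*exp(2*b) - 0.9*exp(b) + 2.92)^2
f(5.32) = -0.00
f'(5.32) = 0.00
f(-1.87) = -0.71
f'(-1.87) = 0.03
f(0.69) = -0.03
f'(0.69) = 0.08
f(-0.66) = -0.47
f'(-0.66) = 0.46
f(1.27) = -0.01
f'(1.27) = 0.02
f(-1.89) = -0.72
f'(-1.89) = 0.03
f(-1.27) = -0.66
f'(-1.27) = 0.18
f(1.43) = -0.00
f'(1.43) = 0.01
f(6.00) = 0.00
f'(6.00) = 0.00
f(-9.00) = -0.71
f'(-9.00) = 0.00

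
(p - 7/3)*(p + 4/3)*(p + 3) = p^3 + 2*p^2 - 55*p/9 - 28/3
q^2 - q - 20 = (q - 5)*(q + 4)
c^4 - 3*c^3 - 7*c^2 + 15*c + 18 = (c - 3)^2*(c + 1)*(c + 2)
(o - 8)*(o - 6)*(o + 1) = o^3 - 13*o^2 + 34*o + 48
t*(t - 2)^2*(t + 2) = t^4 - 2*t^3 - 4*t^2 + 8*t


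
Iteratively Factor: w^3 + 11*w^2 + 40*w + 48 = (w + 3)*(w^2 + 8*w + 16) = (w + 3)*(w + 4)*(w + 4)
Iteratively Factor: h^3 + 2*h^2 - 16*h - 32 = (h + 2)*(h^2 - 16) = (h - 4)*(h + 2)*(h + 4)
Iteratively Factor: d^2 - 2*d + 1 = (d - 1)*(d - 1)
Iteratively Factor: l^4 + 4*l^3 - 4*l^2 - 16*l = (l - 2)*(l^3 + 6*l^2 + 8*l) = (l - 2)*(l + 2)*(l^2 + 4*l) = l*(l - 2)*(l + 2)*(l + 4)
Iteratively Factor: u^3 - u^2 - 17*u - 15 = (u + 3)*(u^2 - 4*u - 5) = (u - 5)*(u + 3)*(u + 1)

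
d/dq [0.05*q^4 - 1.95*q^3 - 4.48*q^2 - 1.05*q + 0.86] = 0.2*q^3 - 5.85*q^2 - 8.96*q - 1.05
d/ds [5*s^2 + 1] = 10*s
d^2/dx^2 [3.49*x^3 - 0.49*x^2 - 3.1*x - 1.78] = 20.94*x - 0.98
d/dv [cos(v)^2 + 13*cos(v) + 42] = -(2*cos(v) + 13)*sin(v)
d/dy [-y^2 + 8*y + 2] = 8 - 2*y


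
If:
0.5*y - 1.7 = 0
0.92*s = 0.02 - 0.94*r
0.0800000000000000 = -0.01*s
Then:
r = 7.85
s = -8.00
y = 3.40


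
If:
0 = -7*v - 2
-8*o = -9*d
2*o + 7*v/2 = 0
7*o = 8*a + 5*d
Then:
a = 23/144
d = 4/9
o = 1/2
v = -2/7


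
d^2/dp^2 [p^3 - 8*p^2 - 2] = 6*p - 16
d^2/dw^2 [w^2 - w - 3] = 2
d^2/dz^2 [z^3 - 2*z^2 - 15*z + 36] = 6*z - 4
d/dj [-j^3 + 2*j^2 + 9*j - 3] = -3*j^2 + 4*j + 9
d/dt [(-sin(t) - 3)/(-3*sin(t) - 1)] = -8*cos(t)/(3*sin(t) + 1)^2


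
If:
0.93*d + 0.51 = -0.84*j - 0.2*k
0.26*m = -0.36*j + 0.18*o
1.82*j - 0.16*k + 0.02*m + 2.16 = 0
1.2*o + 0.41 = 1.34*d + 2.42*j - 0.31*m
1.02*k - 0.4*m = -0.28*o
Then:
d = 0.34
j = -1.13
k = 0.62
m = 0.01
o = -2.25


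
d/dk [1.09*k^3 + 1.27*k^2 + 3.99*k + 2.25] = 3.27*k^2 + 2.54*k + 3.99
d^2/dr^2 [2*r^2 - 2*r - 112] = 4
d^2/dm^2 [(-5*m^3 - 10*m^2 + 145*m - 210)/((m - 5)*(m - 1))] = 20*(-7*m^3 - 3*m^2 + 123*m - 241)/(m^6 - 18*m^5 + 123*m^4 - 396*m^3 + 615*m^2 - 450*m + 125)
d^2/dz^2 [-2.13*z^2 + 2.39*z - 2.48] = -4.26000000000000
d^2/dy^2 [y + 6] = 0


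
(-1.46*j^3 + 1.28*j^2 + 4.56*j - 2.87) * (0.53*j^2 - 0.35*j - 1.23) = -0.7738*j^5 + 1.1894*j^4 + 3.7646*j^3 - 4.6915*j^2 - 4.6043*j + 3.5301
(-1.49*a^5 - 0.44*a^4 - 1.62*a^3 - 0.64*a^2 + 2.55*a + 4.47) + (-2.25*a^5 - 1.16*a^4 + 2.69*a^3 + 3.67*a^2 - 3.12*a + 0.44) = -3.74*a^5 - 1.6*a^4 + 1.07*a^3 + 3.03*a^2 - 0.57*a + 4.91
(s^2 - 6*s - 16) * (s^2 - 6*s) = s^4 - 12*s^3 + 20*s^2 + 96*s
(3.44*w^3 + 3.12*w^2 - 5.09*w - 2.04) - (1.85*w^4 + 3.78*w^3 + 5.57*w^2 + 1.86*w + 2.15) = -1.85*w^4 - 0.34*w^3 - 2.45*w^2 - 6.95*w - 4.19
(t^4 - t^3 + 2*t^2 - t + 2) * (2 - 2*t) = -2*t^5 + 4*t^4 - 6*t^3 + 6*t^2 - 6*t + 4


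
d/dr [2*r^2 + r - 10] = 4*r + 1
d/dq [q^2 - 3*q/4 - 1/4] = 2*q - 3/4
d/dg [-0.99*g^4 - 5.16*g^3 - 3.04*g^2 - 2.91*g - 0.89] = -3.96*g^3 - 15.48*g^2 - 6.08*g - 2.91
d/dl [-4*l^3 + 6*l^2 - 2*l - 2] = -12*l^2 + 12*l - 2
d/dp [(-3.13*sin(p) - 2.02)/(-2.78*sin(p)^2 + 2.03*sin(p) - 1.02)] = (-8.7014*sin(p)^2 - 11.2312*sin(p) + 7.2932)*cos(p)/(7.7284*sin(p)^4 - 11.2868*sin(p)^3 + 9.7921*sin(p)^2 - 4.1412*sin(p) + 1.0404)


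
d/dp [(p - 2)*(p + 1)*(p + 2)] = 3*p^2 + 2*p - 4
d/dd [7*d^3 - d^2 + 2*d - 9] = 21*d^2 - 2*d + 2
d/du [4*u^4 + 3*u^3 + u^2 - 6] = u*(16*u^2 + 9*u + 2)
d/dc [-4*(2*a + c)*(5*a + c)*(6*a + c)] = -208*a^2 - 104*a*c - 12*c^2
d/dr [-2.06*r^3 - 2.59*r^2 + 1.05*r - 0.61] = -6.18*r^2 - 5.18*r + 1.05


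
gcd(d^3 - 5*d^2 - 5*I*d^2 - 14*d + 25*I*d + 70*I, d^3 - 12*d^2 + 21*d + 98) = d^2 - 5*d - 14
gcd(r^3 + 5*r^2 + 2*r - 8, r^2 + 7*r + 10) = r + 2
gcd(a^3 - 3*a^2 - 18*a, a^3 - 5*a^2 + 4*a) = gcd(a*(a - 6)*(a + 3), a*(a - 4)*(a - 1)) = a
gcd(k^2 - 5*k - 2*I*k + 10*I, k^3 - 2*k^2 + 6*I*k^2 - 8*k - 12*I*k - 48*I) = 1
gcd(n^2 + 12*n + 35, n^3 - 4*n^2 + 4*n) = 1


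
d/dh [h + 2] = 1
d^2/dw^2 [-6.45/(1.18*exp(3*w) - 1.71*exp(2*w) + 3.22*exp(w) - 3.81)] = (-6.45*(3.54*exp(2*w) - 3.42*exp(w) + 3.22)*(7.08*exp(2*w) - 6.84*exp(w) + 6.44)*exp(w) + (68.499*exp(2*w) - 44.118*exp(w) + 20.769)*(1.18*exp(3*w) - 1.71*exp(2*w) + 3.22*exp(w) - 3.81))*exp(w)/(1.18*exp(3*w) - 1.71*exp(2*w) + 3.22*exp(w) - 3.81)^3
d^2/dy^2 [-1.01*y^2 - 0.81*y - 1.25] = -2.02000000000000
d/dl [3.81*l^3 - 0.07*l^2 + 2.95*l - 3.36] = 11.43*l^2 - 0.14*l + 2.95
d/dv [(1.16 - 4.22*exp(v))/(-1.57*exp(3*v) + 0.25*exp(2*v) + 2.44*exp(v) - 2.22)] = (-13.2508*exp(3*v) + 6.5186*exp(2*v) - 0.58*exp(v) + 6.538)*exp(v)/(2.4649*exp(6*v) - 0.785*exp(5*v) - 7.5991*exp(4*v) + 8.1908*exp(3*v) + 4.8436*exp(2*v) - 10.8336*exp(v) + 4.9284)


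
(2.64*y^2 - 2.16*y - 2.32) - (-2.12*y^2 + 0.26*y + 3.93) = 4.76*y^2 - 2.42*y - 6.25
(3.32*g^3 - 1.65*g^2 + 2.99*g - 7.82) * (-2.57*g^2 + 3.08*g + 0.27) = -8.5324*g^5 + 14.4661*g^4 - 11.8699*g^3 + 28.8611*g^2 - 23.2783*g - 2.1114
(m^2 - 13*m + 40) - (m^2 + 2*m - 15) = 55 - 15*m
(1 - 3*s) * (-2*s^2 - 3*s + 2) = 6*s^3 + 7*s^2 - 9*s + 2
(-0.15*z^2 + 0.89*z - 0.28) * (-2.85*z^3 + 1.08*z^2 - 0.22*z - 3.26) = 0.4275*z^5 - 2.6985*z^4 + 1.7922*z^3 - 0.00920000000000015*z^2 - 2.8398*z + 0.9128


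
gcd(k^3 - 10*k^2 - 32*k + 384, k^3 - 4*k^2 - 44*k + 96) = k^2 - 2*k - 48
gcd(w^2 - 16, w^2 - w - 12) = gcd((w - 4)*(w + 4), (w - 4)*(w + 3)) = w - 4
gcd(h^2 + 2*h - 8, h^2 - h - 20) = h + 4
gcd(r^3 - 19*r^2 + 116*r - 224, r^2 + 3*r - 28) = r - 4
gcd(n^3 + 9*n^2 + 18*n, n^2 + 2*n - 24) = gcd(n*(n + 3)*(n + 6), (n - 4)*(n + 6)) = n + 6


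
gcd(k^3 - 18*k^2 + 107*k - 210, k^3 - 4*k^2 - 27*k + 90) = k - 6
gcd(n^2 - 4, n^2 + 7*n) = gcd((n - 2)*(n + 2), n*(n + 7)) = 1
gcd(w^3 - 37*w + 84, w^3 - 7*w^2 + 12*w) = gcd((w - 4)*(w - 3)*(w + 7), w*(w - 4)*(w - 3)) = w^2 - 7*w + 12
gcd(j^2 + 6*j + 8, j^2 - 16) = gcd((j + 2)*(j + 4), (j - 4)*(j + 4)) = j + 4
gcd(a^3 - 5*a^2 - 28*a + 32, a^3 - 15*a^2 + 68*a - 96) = a - 8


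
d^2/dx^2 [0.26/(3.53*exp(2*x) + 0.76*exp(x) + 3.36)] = (-(3.6712*exp(x) + 0.1976)*(3.53*exp(2*x) + 0.76*exp(x) + 3.36) + 0.26*(7.06*exp(x) + 0.76)*(14.12*exp(x) + 1.52)*exp(x))*exp(x)/(3.53*exp(2*x) + 0.76*exp(x) + 3.36)^3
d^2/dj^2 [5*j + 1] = 0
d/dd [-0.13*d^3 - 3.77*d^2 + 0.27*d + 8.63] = -0.39*d^2 - 7.54*d + 0.27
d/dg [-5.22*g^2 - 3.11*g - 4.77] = -10.44*g - 3.11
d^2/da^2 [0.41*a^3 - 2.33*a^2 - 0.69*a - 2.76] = 2.46*a - 4.66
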